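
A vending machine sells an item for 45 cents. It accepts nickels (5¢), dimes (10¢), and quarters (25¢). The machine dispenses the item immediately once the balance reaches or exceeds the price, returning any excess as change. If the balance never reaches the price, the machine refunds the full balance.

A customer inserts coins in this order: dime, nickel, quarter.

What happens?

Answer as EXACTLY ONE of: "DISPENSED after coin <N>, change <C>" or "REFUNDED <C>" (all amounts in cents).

Answer: REFUNDED 40

Derivation:
Price: 45¢
Coin 1 (dime, 10¢): balance = 10¢
Coin 2 (nickel, 5¢): balance = 15¢
Coin 3 (quarter, 25¢): balance = 40¢
All coins inserted, balance 40¢ < price 45¢ → REFUND 40¢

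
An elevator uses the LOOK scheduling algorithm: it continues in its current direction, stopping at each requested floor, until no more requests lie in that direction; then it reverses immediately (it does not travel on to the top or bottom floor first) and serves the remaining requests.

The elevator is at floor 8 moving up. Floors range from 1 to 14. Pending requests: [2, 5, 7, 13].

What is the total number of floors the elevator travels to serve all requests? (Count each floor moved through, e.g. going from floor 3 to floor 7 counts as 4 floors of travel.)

Answer: 16

Derivation:
Start at floor 8 moving up, LOOK stop order: [13, 7, 5, 2]
  8 → 13: |13-8| = 5, total = 5
  13 → 7: |7-13| = 6, total = 11
  7 → 5: |5-7| = 2, total = 13
  5 → 2: |2-5| = 3, total = 16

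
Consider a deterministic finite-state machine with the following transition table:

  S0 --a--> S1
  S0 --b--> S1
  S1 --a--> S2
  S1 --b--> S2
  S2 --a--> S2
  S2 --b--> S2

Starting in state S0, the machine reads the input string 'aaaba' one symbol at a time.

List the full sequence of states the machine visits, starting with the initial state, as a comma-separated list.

Answer: S0, S1, S2, S2, S2, S2

Derivation:
Start: S0
  read 'a': S0 --a--> S1
  read 'a': S1 --a--> S2
  read 'a': S2 --a--> S2
  read 'b': S2 --b--> S2
  read 'a': S2 --a--> S2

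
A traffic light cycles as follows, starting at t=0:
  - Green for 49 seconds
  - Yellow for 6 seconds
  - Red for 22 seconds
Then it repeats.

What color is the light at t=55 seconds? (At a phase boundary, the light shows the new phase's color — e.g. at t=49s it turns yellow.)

Answer: red

Derivation:
Cycle length = 49 + 6 + 22 = 77s
t = 55, phase_t = 55 mod 77 = 55
55 >= 55 → RED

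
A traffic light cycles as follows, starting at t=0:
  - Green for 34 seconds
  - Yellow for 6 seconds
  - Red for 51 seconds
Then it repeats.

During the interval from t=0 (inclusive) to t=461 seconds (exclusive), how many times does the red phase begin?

Answer: 5

Derivation:
Cycle = 34+6+51 = 91s
red phase starts at t = k*91 + 40 for k=0,1,2,...
Need k*91+40 < 461 → k < 4.626
k ∈ {0, ..., 4} → 5 starts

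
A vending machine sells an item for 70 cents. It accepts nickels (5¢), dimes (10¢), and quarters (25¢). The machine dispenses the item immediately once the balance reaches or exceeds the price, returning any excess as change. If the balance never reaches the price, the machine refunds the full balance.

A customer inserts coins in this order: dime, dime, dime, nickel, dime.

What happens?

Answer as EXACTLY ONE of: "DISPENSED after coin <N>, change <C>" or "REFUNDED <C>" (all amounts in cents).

Price: 70¢
Coin 1 (dime, 10¢): balance = 10¢
Coin 2 (dime, 10¢): balance = 20¢
Coin 3 (dime, 10¢): balance = 30¢
Coin 4 (nickel, 5¢): balance = 35¢
Coin 5 (dime, 10¢): balance = 45¢
All coins inserted, balance 45¢ < price 70¢ → REFUND 45¢

Answer: REFUNDED 45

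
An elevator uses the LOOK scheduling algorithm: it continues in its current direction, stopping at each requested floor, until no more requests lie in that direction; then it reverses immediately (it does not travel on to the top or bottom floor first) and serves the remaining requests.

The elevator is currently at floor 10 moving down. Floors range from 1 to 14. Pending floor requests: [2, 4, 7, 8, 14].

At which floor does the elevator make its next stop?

Answer: 8

Derivation:
Current floor: 10, direction: down
Requests above: [14]
Requests below: [2, 4, 7, 8]
Moving down and requests lie below → nearest below is max([2, 4, 7, 8]) = 8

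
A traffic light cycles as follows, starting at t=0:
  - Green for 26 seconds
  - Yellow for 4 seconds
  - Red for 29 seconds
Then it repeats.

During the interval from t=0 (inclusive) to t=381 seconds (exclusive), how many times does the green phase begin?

Answer: 7

Derivation:
Cycle = 26+4+29 = 59s
green phase starts at t = k*59 + 0 for k=0,1,2,...
Need k*59+0 < 381 → k < 6.458
k ∈ {0, ..., 6} → 7 starts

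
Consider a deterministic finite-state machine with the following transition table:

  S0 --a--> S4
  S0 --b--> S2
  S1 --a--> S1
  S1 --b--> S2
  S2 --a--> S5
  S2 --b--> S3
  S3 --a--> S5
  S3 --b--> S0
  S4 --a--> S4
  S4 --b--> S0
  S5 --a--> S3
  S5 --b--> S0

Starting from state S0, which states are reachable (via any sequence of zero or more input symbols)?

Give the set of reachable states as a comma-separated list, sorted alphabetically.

BFS from S0:
  visit S0: S0--a-->S4 (new), S0--b-->S2 (new)
  visit S4: S4--a-->S4 (seen), S4--b-->S0 (seen)
  visit S2: S2--a-->S5 (new), S2--b-->S3 (new)
  visit S5: S5--a-->S3 (seen), S5--b-->S0 (seen)
  visit S3: S3--a-->S5 (seen), S3--b-->S0 (seen)

Answer: S0, S2, S3, S4, S5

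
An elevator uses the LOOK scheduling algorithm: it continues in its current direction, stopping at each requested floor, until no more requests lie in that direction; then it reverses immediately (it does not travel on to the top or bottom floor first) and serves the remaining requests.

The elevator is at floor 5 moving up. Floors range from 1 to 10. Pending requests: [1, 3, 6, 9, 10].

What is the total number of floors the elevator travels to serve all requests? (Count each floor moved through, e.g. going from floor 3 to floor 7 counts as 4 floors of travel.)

Start at floor 5 moving up, LOOK stop order: [6, 9, 10, 3, 1]
  5 → 6: |6-5| = 1, total = 1
  6 → 9: |9-6| = 3, total = 4
  9 → 10: |10-9| = 1, total = 5
  10 → 3: |3-10| = 7, total = 12
  3 → 1: |1-3| = 2, total = 14

Answer: 14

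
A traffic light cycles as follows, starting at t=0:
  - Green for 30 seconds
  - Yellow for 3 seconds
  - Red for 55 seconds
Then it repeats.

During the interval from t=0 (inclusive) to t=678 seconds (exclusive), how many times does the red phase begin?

Cycle = 30+3+55 = 88s
red phase starts at t = k*88 + 33 for k=0,1,2,...
Need k*88+33 < 678 → k < 7.330
k ∈ {0, ..., 7} → 8 starts

Answer: 8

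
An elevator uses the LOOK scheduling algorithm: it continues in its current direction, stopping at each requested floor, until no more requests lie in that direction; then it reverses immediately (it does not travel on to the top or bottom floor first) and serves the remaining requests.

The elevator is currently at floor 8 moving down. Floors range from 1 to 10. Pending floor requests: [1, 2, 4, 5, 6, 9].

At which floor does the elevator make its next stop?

Current floor: 8, direction: down
Requests above: [9]
Requests below: [1, 2, 4, 5, 6]
Moving down and requests lie below → nearest below is max([1, 2, 4, 5, 6]) = 6

Answer: 6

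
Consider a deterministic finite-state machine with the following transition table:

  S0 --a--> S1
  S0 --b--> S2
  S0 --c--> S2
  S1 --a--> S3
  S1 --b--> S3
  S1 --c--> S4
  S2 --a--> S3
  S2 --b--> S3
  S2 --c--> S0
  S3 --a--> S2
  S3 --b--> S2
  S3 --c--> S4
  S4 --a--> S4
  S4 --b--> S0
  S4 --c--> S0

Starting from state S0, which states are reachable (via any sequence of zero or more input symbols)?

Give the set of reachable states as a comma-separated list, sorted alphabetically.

BFS from S0:
  visit S0: S0--a-->S1 (new), S0--b-->S2 (new), S0--c-->S2 (seen)
  visit S1: S1--a-->S3 (new), S1--b-->S3 (seen), S1--c-->S4 (new)
  visit S2: S2--a-->S3 (seen), S2--b-->S3 (seen), S2--c-->S0 (seen)
  visit S3: S3--a-->S2 (seen), S3--b-->S2 (seen), S3--c-->S4 (seen)
  visit S4: S4--a-->S4 (seen), S4--b-->S0 (seen), S4--c-->S0 (seen)

Answer: S0, S1, S2, S3, S4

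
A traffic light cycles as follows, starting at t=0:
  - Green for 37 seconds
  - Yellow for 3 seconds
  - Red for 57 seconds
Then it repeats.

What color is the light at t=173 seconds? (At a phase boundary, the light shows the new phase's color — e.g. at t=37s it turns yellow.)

Answer: red

Derivation:
Cycle length = 37 + 3 + 57 = 97s
t = 173, phase_t = 173 mod 97 = 76
76 >= 40 → RED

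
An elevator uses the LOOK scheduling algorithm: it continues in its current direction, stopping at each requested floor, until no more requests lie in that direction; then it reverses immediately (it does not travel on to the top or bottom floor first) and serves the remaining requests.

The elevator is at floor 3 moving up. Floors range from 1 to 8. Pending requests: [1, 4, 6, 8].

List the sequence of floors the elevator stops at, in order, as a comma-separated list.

Answer: 4, 6, 8, 1

Derivation:
Current: 3, moving UP
Serve above first (ascending): [4, 6, 8]
Then reverse, serve below (descending): [1]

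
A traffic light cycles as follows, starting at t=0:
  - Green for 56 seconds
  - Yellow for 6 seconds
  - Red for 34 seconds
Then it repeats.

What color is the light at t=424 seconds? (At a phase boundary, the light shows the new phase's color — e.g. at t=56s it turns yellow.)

Cycle length = 56 + 6 + 34 = 96s
t = 424, phase_t = 424 mod 96 = 40
40 < 56 (green end) → GREEN

Answer: green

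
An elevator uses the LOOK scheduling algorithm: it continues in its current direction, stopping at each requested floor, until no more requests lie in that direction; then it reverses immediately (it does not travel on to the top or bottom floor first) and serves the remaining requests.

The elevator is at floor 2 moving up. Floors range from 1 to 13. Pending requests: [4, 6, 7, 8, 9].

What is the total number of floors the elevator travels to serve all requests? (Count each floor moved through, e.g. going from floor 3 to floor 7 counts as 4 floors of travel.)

Start at floor 2 moving up, LOOK stop order: [4, 6, 7, 8, 9]
  2 → 4: |4-2| = 2, total = 2
  4 → 6: |6-4| = 2, total = 4
  6 → 7: |7-6| = 1, total = 5
  7 → 8: |8-7| = 1, total = 6
  8 → 9: |9-8| = 1, total = 7

Answer: 7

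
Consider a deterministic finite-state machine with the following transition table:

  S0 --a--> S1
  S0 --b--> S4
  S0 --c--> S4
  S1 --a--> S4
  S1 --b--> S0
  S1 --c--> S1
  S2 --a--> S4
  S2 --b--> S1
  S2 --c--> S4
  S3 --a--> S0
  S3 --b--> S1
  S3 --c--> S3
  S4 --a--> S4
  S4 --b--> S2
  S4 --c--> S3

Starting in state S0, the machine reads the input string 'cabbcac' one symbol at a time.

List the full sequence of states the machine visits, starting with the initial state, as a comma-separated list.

Answer: S0, S4, S4, S2, S1, S1, S4, S3

Derivation:
Start: S0
  read 'c': S0 --c--> S4
  read 'a': S4 --a--> S4
  read 'b': S4 --b--> S2
  read 'b': S2 --b--> S1
  read 'c': S1 --c--> S1
  read 'a': S1 --a--> S4
  read 'c': S4 --c--> S3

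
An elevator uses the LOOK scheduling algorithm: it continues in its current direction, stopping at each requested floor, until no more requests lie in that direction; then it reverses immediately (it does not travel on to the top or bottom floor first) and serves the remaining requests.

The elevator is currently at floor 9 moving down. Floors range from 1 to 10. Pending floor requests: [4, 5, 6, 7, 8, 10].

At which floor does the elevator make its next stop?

Answer: 8

Derivation:
Current floor: 9, direction: down
Requests above: [10]
Requests below: [4, 5, 6, 7, 8]
Moving down and requests lie below → nearest below is max([4, 5, 6, 7, 8]) = 8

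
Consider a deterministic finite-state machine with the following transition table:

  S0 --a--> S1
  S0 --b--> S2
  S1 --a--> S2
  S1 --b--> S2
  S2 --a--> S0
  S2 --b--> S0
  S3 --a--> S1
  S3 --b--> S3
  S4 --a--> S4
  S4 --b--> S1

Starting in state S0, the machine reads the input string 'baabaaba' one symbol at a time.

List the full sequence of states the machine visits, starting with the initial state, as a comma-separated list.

Answer: S0, S2, S0, S1, S2, S0, S1, S2, S0

Derivation:
Start: S0
  read 'b': S0 --b--> S2
  read 'a': S2 --a--> S0
  read 'a': S0 --a--> S1
  read 'b': S1 --b--> S2
  read 'a': S2 --a--> S0
  read 'a': S0 --a--> S1
  read 'b': S1 --b--> S2
  read 'a': S2 --a--> S0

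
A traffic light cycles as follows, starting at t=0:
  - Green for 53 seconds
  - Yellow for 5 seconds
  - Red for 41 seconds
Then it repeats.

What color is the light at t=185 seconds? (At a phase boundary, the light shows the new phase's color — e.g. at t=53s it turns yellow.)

Cycle length = 53 + 5 + 41 = 99s
t = 185, phase_t = 185 mod 99 = 86
86 >= 58 → RED

Answer: red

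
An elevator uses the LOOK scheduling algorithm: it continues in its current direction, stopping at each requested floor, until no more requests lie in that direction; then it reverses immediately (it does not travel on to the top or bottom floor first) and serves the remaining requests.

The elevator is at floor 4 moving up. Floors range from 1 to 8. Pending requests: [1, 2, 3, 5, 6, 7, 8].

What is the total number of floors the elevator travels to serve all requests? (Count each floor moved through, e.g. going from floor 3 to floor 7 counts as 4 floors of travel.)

Answer: 11

Derivation:
Start at floor 4 moving up, LOOK stop order: [5, 6, 7, 8, 3, 2, 1]
  4 → 5: |5-4| = 1, total = 1
  5 → 6: |6-5| = 1, total = 2
  6 → 7: |7-6| = 1, total = 3
  7 → 8: |8-7| = 1, total = 4
  8 → 3: |3-8| = 5, total = 9
  3 → 2: |2-3| = 1, total = 10
  2 → 1: |1-2| = 1, total = 11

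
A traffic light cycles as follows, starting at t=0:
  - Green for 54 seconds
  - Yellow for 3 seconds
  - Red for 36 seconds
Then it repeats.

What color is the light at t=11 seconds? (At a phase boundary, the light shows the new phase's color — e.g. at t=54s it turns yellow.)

Cycle length = 54 + 3 + 36 = 93s
t = 11, phase_t = 11 mod 93 = 11
11 < 54 (green end) → GREEN

Answer: green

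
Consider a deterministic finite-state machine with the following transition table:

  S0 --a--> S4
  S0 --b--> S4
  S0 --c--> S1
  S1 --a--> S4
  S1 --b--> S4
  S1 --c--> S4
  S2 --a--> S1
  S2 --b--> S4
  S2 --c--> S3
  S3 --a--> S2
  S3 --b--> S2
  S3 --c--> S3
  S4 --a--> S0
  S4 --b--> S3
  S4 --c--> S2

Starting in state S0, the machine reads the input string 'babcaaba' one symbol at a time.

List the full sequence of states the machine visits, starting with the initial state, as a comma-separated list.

Start: S0
  read 'b': S0 --b--> S4
  read 'a': S4 --a--> S0
  read 'b': S0 --b--> S4
  read 'c': S4 --c--> S2
  read 'a': S2 --a--> S1
  read 'a': S1 --a--> S4
  read 'b': S4 --b--> S3
  read 'a': S3 --a--> S2

Answer: S0, S4, S0, S4, S2, S1, S4, S3, S2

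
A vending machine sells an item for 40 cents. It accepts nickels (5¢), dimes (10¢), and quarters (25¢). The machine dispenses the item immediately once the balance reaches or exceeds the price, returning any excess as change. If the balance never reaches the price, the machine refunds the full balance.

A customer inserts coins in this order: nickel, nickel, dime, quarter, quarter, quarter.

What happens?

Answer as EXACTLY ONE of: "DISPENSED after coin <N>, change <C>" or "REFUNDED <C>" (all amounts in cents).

Price: 40¢
Coin 1 (nickel, 5¢): balance = 5¢
Coin 2 (nickel, 5¢): balance = 10¢
Coin 3 (dime, 10¢): balance = 20¢
Coin 4 (quarter, 25¢): balance = 45¢
  → balance >= price → DISPENSE, change = 45 - 40 = 5¢

Answer: DISPENSED after coin 4, change 5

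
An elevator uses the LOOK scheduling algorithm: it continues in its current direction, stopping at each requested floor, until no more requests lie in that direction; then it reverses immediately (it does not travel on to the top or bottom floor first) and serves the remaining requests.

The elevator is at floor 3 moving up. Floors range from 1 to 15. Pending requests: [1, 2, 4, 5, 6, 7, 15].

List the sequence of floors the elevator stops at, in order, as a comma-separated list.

Answer: 4, 5, 6, 7, 15, 2, 1

Derivation:
Current: 3, moving UP
Serve above first (ascending): [4, 5, 6, 7, 15]
Then reverse, serve below (descending): [2, 1]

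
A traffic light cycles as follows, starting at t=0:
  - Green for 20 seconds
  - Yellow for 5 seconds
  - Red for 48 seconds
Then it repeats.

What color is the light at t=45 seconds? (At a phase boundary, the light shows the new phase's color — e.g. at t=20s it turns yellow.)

Cycle length = 20 + 5 + 48 = 73s
t = 45, phase_t = 45 mod 73 = 45
45 >= 25 → RED

Answer: red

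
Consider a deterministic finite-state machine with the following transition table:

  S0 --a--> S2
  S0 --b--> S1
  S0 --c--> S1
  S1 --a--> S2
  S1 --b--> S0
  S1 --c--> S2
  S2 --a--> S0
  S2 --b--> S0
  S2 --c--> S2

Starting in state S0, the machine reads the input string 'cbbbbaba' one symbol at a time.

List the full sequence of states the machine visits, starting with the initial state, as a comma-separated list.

Answer: S0, S1, S0, S1, S0, S1, S2, S0, S2

Derivation:
Start: S0
  read 'c': S0 --c--> S1
  read 'b': S1 --b--> S0
  read 'b': S0 --b--> S1
  read 'b': S1 --b--> S0
  read 'b': S0 --b--> S1
  read 'a': S1 --a--> S2
  read 'b': S2 --b--> S0
  read 'a': S0 --a--> S2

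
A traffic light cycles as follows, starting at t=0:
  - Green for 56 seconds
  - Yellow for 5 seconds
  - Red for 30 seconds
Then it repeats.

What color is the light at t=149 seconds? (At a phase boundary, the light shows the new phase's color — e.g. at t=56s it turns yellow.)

Answer: yellow

Derivation:
Cycle length = 56 + 5 + 30 = 91s
t = 149, phase_t = 149 mod 91 = 58
56 <= 58 < 61 (yellow end) → YELLOW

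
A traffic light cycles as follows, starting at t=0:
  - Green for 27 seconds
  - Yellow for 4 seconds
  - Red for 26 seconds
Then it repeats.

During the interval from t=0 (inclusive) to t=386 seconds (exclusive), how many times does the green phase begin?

Cycle = 27+4+26 = 57s
green phase starts at t = k*57 + 0 for k=0,1,2,...
Need k*57+0 < 386 → k < 6.772
k ∈ {0, ..., 6} → 7 starts

Answer: 7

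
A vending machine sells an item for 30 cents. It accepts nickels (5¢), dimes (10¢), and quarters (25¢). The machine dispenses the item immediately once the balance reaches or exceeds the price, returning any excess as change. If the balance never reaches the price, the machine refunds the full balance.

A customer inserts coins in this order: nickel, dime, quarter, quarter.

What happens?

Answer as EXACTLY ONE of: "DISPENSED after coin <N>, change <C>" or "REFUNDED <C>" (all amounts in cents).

Answer: DISPENSED after coin 3, change 10

Derivation:
Price: 30¢
Coin 1 (nickel, 5¢): balance = 5¢
Coin 2 (dime, 10¢): balance = 15¢
Coin 3 (quarter, 25¢): balance = 40¢
  → balance >= price → DISPENSE, change = 40 - 30 = 10¢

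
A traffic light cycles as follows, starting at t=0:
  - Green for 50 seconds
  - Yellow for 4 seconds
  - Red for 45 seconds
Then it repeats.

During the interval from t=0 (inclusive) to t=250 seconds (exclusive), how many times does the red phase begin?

Answer: 2

Derivation:
Cycle = 50+4+45 = 99s
red phase starts at t = k*99 + 54 for k=0,1,2,...
Need k*99+54 < 250 → k < 1.980
k ∈ {0, ..., 1} → 2 starts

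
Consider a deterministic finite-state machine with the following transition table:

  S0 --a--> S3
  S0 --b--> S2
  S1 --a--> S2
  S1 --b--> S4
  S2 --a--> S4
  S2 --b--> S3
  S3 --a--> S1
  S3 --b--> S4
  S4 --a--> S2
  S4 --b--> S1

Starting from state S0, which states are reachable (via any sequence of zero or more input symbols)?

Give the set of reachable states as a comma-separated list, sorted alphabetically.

BFS from S0:
  visit S0: S0--a-->S3 (new), S0--b-->S2 (new)
  visit S3: S3--a-->S1 (new), S3--b-->S4 (new)
  visit S2: S2--a-->S4 (seen), S2--b-->S3 (seen)
  visit S1: S1--a-->S2 (seen), S1--b-->S4 (seen)
  visit S4: S4--a-->S2 (seen), S4--b-->S1 (seen)

Answer: S0, S1, S2, S3, S4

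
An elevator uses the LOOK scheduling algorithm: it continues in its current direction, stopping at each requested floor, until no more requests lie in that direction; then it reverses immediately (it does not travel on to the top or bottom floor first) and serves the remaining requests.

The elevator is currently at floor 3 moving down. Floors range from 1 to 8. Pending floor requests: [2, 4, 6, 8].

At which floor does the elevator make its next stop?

Answer: 2

Derivation:
Current floor: 3, direction: down
Requests above: [4, 6, 8]
Requests below: [2]
Moving down and requests lie below → nearest below is max([2]) = 2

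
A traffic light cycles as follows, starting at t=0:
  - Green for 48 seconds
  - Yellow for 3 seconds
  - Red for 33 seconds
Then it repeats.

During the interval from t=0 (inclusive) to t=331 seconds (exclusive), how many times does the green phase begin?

Answer: 4

Derivation:
Cycle = 48+3+33 = 84s
green phase starts at t = k*84 + 0 for k=0,1,2,...
Need k*84+0 < 331 → k < 3.940
k ∈ {0, ..., 3} → 4 starts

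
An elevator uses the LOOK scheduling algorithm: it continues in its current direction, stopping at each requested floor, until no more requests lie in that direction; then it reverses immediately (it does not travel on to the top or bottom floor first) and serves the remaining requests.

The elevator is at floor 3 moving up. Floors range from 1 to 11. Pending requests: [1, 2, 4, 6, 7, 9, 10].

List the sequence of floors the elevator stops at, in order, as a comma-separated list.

Current: 3, moving UP
Serve above first (ascending): [4, 6, 7, 9, 10]
Then reverse, serve below (descending): [2, 1]

Answer: 4, 6, 7, 9, 10, 2, 1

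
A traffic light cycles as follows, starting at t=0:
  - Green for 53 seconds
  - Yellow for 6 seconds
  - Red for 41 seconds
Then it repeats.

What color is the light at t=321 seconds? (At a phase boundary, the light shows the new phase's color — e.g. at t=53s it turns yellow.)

Cycle length = 53 + 6 + 41 = 100s
t = 321, phase_t = 321 mod 100 = 21
21 < 53 (green end) → GREEN

Answer: green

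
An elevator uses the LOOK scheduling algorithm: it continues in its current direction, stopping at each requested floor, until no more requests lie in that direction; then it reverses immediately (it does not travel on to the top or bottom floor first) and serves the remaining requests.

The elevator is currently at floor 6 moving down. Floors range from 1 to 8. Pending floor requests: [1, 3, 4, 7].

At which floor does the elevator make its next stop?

Current floor: 6, direction: down
Requests above: [7]
Requests below: [1, 3, 4]
Moving down and requests lie below → nearest below is max([1, 3, 4]) = 4

Answer: 4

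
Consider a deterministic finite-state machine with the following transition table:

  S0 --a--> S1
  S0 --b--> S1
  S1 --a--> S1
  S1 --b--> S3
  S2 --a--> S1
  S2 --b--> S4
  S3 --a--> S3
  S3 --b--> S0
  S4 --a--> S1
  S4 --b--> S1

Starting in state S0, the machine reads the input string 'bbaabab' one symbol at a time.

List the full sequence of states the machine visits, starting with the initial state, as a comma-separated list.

Start: S0
  read 'b': S0 --b--> S1
  read 'b': S1 --b--> S3
  read 'a': S3 --a--> S3
  read 'a': S3 --a--> S3
  read 'b': S3 --b--> S0
  read 'a': S0 --a--> S1
  read 'b': S1 --b--> S3

Answer: S0, S1, S3, S3, S3, S0, S1, S3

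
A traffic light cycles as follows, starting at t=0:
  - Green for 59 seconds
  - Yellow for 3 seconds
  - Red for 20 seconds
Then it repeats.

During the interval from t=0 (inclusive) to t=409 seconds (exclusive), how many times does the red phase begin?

Cycle = 59+3+20 = 82s
red phase starts at t = k*82 + 62 for k=0,1,2,...
Need k*82+62 < 409 → k < 4.232
k ∈ {0, ..., 4} → 5 starts

Answer: 5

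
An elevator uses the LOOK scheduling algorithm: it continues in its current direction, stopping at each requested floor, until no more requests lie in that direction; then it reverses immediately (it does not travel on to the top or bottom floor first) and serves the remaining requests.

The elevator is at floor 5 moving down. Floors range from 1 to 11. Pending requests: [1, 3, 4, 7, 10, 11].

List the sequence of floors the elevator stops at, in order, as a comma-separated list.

Current: 5, moving DOWN
Serve below first (descending): [4, 3, 1]
Then reverse, serve above (ascending): [7, 10, 11]

Answer: 4, 3, 1, 7, 10, 11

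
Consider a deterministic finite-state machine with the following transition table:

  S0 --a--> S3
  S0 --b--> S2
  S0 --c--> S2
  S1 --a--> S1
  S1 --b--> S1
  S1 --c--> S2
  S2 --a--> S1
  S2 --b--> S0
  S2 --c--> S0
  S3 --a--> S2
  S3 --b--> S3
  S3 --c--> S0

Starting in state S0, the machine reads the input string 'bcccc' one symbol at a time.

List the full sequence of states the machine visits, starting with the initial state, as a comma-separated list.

Start: S0
  read 'b': S0 --b--> S2
  read 'c': S2 --c--> S0
  read 'c': S0 --c--> S2
  read 'c': S2 --c--> S0
  read 'c': S0 --c--> S2

Answer: S0, S2, S0, S2, S0, S2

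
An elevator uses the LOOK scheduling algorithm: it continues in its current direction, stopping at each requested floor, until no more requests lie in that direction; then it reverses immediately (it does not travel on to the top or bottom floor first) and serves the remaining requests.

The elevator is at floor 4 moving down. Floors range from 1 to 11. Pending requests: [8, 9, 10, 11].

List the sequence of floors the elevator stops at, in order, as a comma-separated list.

Answer: 8, 9, 10, 11

Derivation:
Current: 4, moving DOWN
Serve below first (descending): []
Then reverse, serve above (ascending): [8, 9, 10, 11]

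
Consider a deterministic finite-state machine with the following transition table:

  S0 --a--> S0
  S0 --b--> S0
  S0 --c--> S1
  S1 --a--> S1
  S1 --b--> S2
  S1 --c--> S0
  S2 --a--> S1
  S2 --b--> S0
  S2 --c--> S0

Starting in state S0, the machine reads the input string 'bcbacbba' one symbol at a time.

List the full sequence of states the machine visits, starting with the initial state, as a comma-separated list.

Answer: S0, S0, S1, S2, S1, S0, S0, S0, S0

Derivation:
Start: S0
  read 'b': S0 --b--> S0
  read 'c': S0 --c--> S1
  read 'b': S1 --b--> S2
  read 'a': S2 --a--> S1
  read 'c': S1 --c--> S0
  read 'b': S0 --b--> S0
  read 'b': S0 --b--> S0
  read 'a': S0 --a--> S0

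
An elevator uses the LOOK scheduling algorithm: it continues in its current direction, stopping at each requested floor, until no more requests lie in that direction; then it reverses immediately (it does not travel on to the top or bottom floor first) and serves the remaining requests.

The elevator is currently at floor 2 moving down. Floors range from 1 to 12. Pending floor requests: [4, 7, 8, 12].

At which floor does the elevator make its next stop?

Answer: 4

Derivation:
Current floor: 2, direction: down
Requests above: [4, 7, 8, 12]
Requests below: []
Moving down but no requests below → reverse; nearest above is min([4, 7, 8, 12]) = 4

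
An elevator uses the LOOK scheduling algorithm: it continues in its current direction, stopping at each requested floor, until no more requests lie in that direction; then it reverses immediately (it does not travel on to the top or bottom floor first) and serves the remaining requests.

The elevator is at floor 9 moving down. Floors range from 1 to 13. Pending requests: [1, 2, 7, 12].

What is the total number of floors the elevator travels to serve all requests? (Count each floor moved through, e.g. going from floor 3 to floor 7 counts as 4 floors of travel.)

Start at floor 9 moving down, LOOK stop order: [7, 2, 1, 12]
  9 → 7: |7-9| = 2, total = 2
  7 → 2: |2-7| = 5, total = 7
  2 → 1: |1-2| = 1, total = 8
  1 → 12: |12-1| = 11, total = 19

Answer: 19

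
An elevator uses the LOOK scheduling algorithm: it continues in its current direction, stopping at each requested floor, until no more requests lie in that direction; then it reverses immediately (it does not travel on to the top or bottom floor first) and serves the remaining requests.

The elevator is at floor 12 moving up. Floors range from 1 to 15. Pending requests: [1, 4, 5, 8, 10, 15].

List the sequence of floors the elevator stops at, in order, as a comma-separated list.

Answer: 15, 10, 8, 5, 4, 1

Derivation:
Current: 12, moving UP
Serve above first (ascending): [15]
Then reverse, serve below (descending): [10, 8, 5, 4, 1]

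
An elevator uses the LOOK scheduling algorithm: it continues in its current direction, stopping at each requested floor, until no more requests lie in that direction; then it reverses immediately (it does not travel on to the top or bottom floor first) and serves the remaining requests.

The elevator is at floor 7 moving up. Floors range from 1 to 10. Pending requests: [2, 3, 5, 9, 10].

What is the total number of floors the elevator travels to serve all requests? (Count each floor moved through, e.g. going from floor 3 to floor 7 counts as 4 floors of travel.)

Start at floor 7 moving up, LOOK stop order: [9, 10, 5, 3, 2]
  7 → 9: |9-7| = 2, total = 2
  9 → 10: |10-9| = 1, total = 3
  10 → 5: |5-10| = 5, total = 8
  5 → 3: |3-5| = 2, total = 10
  3 → 2: |2-3| = 1, total = 11

Answer: 11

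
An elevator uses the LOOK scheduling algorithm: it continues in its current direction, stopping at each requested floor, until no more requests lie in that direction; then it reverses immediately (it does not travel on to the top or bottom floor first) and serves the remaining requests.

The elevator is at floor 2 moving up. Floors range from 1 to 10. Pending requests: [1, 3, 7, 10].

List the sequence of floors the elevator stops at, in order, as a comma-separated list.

Current: 2, moving UP
Serve above first (ascending): [3, 7, 10]
Then reverse, serve below (descending): [1]

Answer: 3, 7, 10, 1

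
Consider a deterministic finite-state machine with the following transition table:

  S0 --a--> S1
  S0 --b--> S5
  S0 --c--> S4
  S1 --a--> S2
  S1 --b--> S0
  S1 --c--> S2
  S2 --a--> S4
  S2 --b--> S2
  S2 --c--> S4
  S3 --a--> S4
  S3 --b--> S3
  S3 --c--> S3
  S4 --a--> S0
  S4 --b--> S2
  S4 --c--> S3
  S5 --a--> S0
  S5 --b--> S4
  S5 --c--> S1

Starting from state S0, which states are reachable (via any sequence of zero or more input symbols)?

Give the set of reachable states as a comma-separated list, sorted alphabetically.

Answer: S0, S1, S2, S3, S4, S5

Derivation:
BFS from S0:
  visit S0: S0--a-->S1 (new), S0--b-->S5 (new), S0--c-->S4 (new)
  visit S1: S1--a-->S2 (new), S1--b-->S0 (seen), S1--c-->S2 (seen)
  visit S5: S5--a-->S0 (seen), S5--b-->S4 (seen), S5--c-->S1 (seen)
  visit S4: S4--a-->S0 (seen), S4--b-->S2 (seen), S4--c-->S3 (new)
  visit S2: S2--a-->S4 (seen), S2--b-->S2 (seen), S2--c-->S4 (seen)
  visit S3: S3--a-->S4 (seen), S3--b-->S3 (seen), S3--c-->S3 (seen)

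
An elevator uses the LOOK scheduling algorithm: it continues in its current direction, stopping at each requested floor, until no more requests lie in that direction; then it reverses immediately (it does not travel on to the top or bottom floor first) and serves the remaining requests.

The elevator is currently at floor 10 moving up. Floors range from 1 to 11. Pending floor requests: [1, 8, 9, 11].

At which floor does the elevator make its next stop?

Current floor: 10, direction: up
Requests above: [11]
Requests below: [1, 8, 9]
Moving up and requests lie above → nearest above is min([11]) = 11

Answer: 11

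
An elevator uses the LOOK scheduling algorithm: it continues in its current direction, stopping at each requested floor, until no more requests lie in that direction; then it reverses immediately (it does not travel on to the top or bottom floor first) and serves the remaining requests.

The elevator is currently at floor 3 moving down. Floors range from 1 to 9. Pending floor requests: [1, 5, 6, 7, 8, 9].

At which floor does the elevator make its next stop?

Answer: 1

Derivation:
Current floor: 3, direction: down
Requests above: [5, 6, 7, 8, 9]
Requests below: [1]
Moving down and requests lie below → nearest below is max([1]) = 1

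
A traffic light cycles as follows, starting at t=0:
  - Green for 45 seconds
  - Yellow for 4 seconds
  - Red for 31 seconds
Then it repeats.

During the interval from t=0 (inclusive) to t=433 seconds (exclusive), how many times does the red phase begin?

Cycle = 45+4+31 = 80s
red phase starts at t = k*80 + 49 for k=0,1,2,...
Need k*80+49 < 433 → k < 4.800
k ∈ {0, ..., 4} → 5 starts

Answer: 5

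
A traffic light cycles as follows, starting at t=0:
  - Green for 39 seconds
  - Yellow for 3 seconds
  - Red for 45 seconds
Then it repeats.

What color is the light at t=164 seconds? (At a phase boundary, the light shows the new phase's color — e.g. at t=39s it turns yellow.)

Cycle length = 39 + 3 + 45 = 87s
t = 164, phase_t = 164 mod 87 = 77
77 >= 42 → RED

Answer: red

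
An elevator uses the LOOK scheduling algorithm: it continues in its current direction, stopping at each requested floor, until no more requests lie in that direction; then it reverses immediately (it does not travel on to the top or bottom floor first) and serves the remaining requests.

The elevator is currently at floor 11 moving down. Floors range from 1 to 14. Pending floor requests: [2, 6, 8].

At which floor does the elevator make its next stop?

Current floor: 11, direction: down
Requests above: []
Requests below: [2, 6, 8]
Moving down and requests lie below → nearest below is max([2, 6, 8]) = 8

Answer: 8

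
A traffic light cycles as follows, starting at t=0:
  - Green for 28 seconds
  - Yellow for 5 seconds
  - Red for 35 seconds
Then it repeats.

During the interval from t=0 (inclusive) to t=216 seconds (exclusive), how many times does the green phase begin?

Answer: 4

Derivation:
Cycle = 28+5+35 = 68s
green phase starts at t = k*68 + 0 for k=0,1,2,...
Need k*68+0 < 216 → k < 3.176
k ∈ {0, ..., 3} → 4 starts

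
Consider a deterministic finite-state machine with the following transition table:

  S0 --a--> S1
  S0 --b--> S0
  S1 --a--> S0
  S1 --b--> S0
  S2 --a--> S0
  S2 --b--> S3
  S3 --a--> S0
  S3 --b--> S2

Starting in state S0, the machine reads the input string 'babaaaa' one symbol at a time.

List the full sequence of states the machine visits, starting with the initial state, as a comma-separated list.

Start: S0
  read 'b': S0 --b--> S0
  read 'a': S0 --a--> S1
  read 'b': S1 --b--> S0
  read 'a': S0 --a--> S1
  read 'a': S1 --a--> S0
  read 'a': S0 --a--> S1
  read 'a': S1 --a--> S0

Answer: S0, S0, S1, S0, S1, S0, S1, S0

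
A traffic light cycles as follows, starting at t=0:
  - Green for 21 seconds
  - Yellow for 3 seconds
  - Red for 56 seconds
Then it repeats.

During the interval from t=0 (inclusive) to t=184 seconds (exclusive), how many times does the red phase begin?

Answer: 2

Derivation:
Cycle = 21+3+56 = 80s
red phase starts at t = k*80 + 24 for k=0,1,2,...
Need k*80+24 < 184 → k < 2.000
k ∈ {0, ..., 1} → 2 starts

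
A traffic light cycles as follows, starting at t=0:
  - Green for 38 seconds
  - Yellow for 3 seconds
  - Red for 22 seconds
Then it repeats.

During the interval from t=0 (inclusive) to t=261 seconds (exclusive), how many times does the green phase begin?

Cycle = 38+3+22 = 63s
green phase starts at t = k*63 + 0 for k=0,1,2,...
Need k*63+0 < 261 → k < 4.143
k ∈ {0, ..., 4} → 5 starts

Answer: 5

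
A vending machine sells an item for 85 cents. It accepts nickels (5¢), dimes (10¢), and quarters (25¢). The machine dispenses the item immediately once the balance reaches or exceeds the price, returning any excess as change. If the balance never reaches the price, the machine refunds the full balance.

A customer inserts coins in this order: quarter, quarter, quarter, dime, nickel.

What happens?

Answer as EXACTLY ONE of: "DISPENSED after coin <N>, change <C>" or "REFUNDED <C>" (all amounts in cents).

Answer: DISPENSED after coin 4, change 0

Derivation:
Price: 85¢
Coin 1 (quarter, 25¢): balance = 25¢
Coin 2 (quarter, 25¢): balance = 50¢
Coin 3 (quarter, 25¢): balance = 75¢
Coin 4 (dime, 10¢): balance = 85¢
  → balance >= price → DISPENSE, change = 85 - 85 = 0¢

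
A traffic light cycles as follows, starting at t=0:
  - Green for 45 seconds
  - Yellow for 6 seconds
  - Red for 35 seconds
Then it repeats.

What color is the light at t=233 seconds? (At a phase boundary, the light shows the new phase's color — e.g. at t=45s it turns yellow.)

Cycle length = 45 + 6 + 35 = 86s
t = 233, phase_t = 233 mod 86 = 61
61 >= 51 → RED

Answer: red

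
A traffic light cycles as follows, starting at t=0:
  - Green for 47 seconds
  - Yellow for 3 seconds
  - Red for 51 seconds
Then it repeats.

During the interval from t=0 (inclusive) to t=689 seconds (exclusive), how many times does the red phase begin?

Cycle = 47+3+51 = 101s
red phase starts at t = k*101 + 50 for k=0,1,2,...
Need k*101+50 < 689 → k < 6.327
k ∈ {0, ..., 6} → 7 starts

Answer: 7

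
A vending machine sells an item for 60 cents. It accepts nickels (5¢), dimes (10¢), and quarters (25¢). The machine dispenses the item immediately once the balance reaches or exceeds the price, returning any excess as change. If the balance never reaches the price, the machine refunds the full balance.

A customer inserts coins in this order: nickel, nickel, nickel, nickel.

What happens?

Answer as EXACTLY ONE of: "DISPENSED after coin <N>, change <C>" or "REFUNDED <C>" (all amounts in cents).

Price: 60¢
Coin 1 (nickel, 5¢): balance = 5¢
Coin 2 (nickel, 5¢): balance = 10¢
Coin 3 (nickel, 5¢): balance = 15¢
Coin 4 (nickel, 5¢): balance = 20¢
All coins inserted, balance 20¢ < price 60¢ → REFUND 20¢

Answer: REFUNDED 20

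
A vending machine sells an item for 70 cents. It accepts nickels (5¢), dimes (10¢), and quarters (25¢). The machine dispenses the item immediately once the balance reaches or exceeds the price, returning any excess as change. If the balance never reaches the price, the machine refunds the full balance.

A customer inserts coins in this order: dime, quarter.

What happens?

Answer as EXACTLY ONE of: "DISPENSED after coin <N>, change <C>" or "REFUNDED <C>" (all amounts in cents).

Answer: REFUNDED 35

Derivation:
Price: 70¢
Coin 1 (dime, 10¢): balance = 10¢
Coin 2 (quarter, 25¢): balance = 35¢
All coins inserted, balance 35¢ < price 70¢ → REFUND 35¢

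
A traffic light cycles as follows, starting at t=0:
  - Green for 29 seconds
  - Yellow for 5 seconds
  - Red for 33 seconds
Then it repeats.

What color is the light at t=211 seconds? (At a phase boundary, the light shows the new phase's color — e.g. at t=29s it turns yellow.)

Answer: green

Derivation:
Cycle length = 29 + 5 + 33 = 67s
t = 211, phase_t = 211 mod 67 = 10
10 < 29 (green end) → GREEN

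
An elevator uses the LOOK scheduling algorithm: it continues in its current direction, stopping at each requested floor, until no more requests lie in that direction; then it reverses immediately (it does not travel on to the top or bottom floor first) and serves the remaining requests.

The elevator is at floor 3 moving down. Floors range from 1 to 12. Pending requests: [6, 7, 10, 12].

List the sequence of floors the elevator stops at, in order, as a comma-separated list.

Answer: 6, 7, 10, 12

Derivation:
Current: 3, moving DOWN
Serve below first (descending): []
Then reverse, serve above (ascending): [6, 7, 10, 12]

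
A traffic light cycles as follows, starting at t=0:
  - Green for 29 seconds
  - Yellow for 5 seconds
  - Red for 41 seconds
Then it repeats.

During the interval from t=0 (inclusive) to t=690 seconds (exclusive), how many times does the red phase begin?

Cycle = 29+5+41 = 75s
red phase starts at t = k*75 + 34 for k=0,1,2,...
Need k*75+34 < 690 → k < 8.747
k ∈ {0, ..., 8} → 9 starts

Answer: 9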